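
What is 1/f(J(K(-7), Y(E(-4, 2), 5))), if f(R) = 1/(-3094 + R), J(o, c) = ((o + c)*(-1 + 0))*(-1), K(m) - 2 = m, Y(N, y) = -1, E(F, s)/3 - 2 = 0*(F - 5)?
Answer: -3100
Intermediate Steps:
E(F, s) = 6 (E(F, s) = 6 + 3*(0*(F - 5)) = 6 + 3*(0*(-5 + F)) = 6 + 3*0 = 6 + 0 = 6)
K(m) = 2 + m
J(o, c) = c + o (J(o, c) = ((c + o)*(-1))*(-1) = (-c - o)*(-1) = c + o)
1/f(J(K(-7), Y(E(-4, 2), 5))) = 1/(1/(-3094 + (-1 + (2 - 7)))) = 1/(1/(-3094 + (-1 - 5))) = 1/(1/(-3094 - 6)) = 1/(1/(-3100)) = 1/(-1/3100) = -3100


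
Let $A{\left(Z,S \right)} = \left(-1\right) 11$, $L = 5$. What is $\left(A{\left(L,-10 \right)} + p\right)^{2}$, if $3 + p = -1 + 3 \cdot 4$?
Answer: $9$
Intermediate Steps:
$p = 8$ ($p = -3 + \left(-1 + 3 \cdot 4\right) = -3 + \left(-1 + 12\right) = -3 + 11 = 8$)
$A{\left(Z,S \right)} = -11$
$\left(A{\left(L,-10 \right)} + p\right)^{2} = \left(-11 + 8\right)^{2} = \left(-3\right)^{2} = 9$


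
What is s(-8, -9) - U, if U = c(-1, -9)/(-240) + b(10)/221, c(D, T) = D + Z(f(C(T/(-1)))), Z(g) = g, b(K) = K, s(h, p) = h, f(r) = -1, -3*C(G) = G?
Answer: -213581/26520 ≈ -8.0536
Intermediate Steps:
C(G) = -G/3
c(D, T) = -1 + D (c(D, T) = D - 1 = -1 + D)
U = 1421/26520 (U = (-1 - 1)/(-240) + 10/221 = -2*(-1/240) + 10*(1/221) = 1/120 + 10/221 = 1421/26520 ≈ 0.053582)
s(-8, -9) - U = -8 - 1*1421/26520 = -8 - 1421/26520 = -213581/26520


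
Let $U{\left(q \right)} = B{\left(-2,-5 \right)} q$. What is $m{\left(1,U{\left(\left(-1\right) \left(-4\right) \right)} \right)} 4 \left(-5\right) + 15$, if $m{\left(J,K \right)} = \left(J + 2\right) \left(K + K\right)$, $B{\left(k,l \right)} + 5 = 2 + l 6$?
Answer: $15855$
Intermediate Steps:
$B{\left(k,l \right)} = -3 + 6 l$ ($B{\left(k,l \right)} = -5 + \left(2 + l 6\right) = -5 + \left(2 + 6 l\right) = -3 + 6 l$)
$U{\left(q \right)} = - 33 q$ ($U{\left(q \right)} = \left(-3 + 6 \left(-5\right)\right) q = \left(-3 - 30\right) q = - 33 q$)
$m{\left(J,K \right)} = 2 K \left(2 + J\right)$ ($m{\left(J,K \right)} = \left(2 + J\right) 2 K = 2 K \left(2 + J\right)$)
$m{\left(1,U{\left(\left(-1\right) \left(-4\right) \right)} \right)} 4 \left(-5\right) + 15 = 2 \left(- 33 \left(\left(-1\right) \left(-4\right)\right)\right) \left(2 + 1\right) 4 \left(-5\right) + 15 = 2 \left(\left(-33\right) 4\right) 3 \cdot 4 \left(-5\right) + 15 = 2 \left(-132\right) 3 \cdot 4 \left(-5\right) + 15 = \left(-792\right) 4 \left(-5\right) + 15 = \left(-3168\right) \left(-5\right) + 15 = 15840 + 15 = 15855$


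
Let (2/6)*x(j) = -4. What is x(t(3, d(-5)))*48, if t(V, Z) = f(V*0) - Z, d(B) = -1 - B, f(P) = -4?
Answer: -576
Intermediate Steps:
t(V, Z) = -4 - Z
x(j) = -12 (x(j) = 3*(-4) = -12)
x(t(3, d(-5)))*48 = -12*48 = -576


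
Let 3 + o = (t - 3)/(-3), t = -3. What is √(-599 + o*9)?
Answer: 4*I*√38 ≈ 24.658*I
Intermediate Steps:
o = -1 (o = -3 + (-3 - 3)/(-3) = -3 - ⅓*(-6) = -3 + 2 = -1)
√(-599 + o*9) = √(-599 - 1*9) = √(-599 - 9) = √(-608) = 4*I*√38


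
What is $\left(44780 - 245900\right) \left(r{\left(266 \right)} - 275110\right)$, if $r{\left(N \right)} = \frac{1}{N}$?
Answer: $\frac{7358906285040}{133} \approx 5.533 \cdot 10^{10}$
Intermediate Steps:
$\left(44780 - 245900\right) \left(r{\left(266 \right)} - 275110\right) = \left(44780 - 245900\right) \left(\frac{1}{266} - 275110\right) = - 201120 \left(\frac{1}{266} - 275110\right) = \left(-201120\right) \left(- \frac{73179259}{266}\right) = \frac{7358906285040}{133}$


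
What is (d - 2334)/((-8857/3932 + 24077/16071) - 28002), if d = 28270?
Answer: -1638926236992/1769526868427 ≈ -0.92619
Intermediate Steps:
(d - 2334)/((-8857/3932 + 24077/16071) - 28002) = (28270 - 2334)/((-8857/3932 + 24077/16071) - 28002) = 25936/((-8857*1/3932 + 24077*(1/16071)) - 28002) = 25936/((-8857/3932 + 24077/16071) - 28002) = 25936/(-47670083/63191172 - 28002) = 25936/(-1769526868427/63191172) = 25936*(-63191172/1769526868427) = -1638926236992/1769526868427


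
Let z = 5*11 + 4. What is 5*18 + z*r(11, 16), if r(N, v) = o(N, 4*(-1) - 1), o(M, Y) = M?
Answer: 739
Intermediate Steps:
r(N, v) = N
z = 59 (z = 55 + 4 = 59)
5*18 + z*r(11, 16) = 5*18 + 59*11 = 90 + 649 = 739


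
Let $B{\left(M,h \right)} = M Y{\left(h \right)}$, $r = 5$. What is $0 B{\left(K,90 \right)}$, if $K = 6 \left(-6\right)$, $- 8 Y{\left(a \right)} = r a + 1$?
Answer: $0$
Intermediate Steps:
$Y{\left(a \right)} = - \frac{1}{8} - \frac{5 a}{8}$ ($Y{\left(a \right)} = - \frac{5 a + 1}{8} = - \frac{1 + 5 a}{8} = - \frac{1}{8} - \frac{5 a}{8}$)
$K = -36$
$B{\left(M,h \right)} = M \left(- \frac{1}{8} - \frac{5 h}{8}\right)$
$0 B{\left(K,90 \right)} = 0 \left(\left(- \frac{1}{8}\right) \left(-36\right) \left(1 + 5 \cdot 90\right)\right) = 0 \left(\left(- \frac{1}{8}\right) \left(-36\right) \left(1 + 450\right)\right) = 0 \left(\left(- \frac{1}{8}\right) \left(-36\right) 451\right) = 0 \cdot \frac{4059}{2} = 0$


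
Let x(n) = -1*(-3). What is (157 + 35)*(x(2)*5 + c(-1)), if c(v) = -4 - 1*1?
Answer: 1920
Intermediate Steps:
x(n) = 3
c(v) = -5 (c(v) = -4 - 1 = -5)
(157 + 35)*(x(2)*5 + c(-1)) = (157 + 35)*(3*5 - 5) = 192*(15 - 5) = 192*10 = 1920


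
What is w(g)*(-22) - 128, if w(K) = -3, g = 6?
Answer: -62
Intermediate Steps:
w(g)*(-22) - 128 = -3*(-22) - 128 = 66 - 128 = -62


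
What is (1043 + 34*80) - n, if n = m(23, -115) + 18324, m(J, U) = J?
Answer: -14584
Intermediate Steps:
n = 18347 (n = 23 + 18324 = 18347)
(1043 + 34*80) - n = (1043 + 34*80) - 1*18347 = (1043 + 2720) - 18347 = 3763 - 18347 = -14584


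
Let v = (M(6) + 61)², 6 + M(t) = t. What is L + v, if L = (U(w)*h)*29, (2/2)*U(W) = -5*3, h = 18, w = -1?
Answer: -4109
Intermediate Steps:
M(t) = -6 + t
U(W) = -15 (U(W) = -5*3 = -15)
v = 3721 (v = ((-6 + 6) + 61)² = (0 + 61)² = 61² = 3721)
L = -7830 (L = -15*18*29 = -270*29 = -7830)
L + v = -7830 + 3721 = -4109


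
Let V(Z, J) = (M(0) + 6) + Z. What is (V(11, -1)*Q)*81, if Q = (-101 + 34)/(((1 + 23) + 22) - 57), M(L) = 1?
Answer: 97686/11 ≈ 8880.5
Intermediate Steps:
V(Z, J) = 7 + Z (V(Z, J) = (1 + 6) + Z = 7 + Z)
Q = 67/11 (Q = -67/((24 + 22) - 57) = -67/(46 - 57) = -67/(-11) = -67*(-1/11) = 67/11 ≈ 6.0909)
(V(11, -1)*Q)*81 = ((7 + 11)*(67/11))*81 = (18*(67/11))*81 = (1206/11)*81 = 97686/11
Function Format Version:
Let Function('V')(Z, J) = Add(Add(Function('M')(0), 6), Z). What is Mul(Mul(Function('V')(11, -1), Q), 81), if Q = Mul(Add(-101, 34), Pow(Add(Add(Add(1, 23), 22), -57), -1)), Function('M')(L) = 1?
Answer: Rational(97686, 11) ≈ 8880.5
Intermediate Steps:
Function('V')(Z, J) = Add(7, Z) (Function('V')(Z, J) = Add(Add(1, 6), Z) = Add(7, Z))
Q = Rational(67, 11) (Q = Mul(-67, Pow(Add(Add(24, 22), -57), -1)) = Mul(-67, Pow(Add(46, -57), -1)) = Mul(-67, Pow(-11, -1)) = Mul(-67, Rational(-1, 11)) = Rational(67, 11) ≈ 6.0909)
Mul(Mul(Function('V')(11, -1), Q), 81) = Mul(Mul(Add(7, 11), Rational(67, 11)), 81) = Mul(Mul(18, Rational(67, 11)), 81) = Mul(Rational(1206, 11), 81) = Rational(97686, 11)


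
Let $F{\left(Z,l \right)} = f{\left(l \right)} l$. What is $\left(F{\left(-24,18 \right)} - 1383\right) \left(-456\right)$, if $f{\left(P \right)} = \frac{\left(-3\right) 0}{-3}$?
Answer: $630648$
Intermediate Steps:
$f{\left(P \right)} = 0$ ($f{\left(P \right)} = 0 \left(- \frac{1}{3}\right) = 0$)
$F{\left(Z,l \right)} = 0$ ($F{\left(Z,l \right)} = 0 l = 0$)
$\left(F{\left(-24,18 \right)} - 1383\right) \left(-456\right) = \left(0 - 1383\right) \left(-456\right) = \left(-1383\right) \left(-456\right) = 630648$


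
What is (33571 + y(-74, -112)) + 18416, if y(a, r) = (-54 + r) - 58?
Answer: 51763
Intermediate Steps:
y(a, r) = -112 + r
(33571 + y(-74, -112)) + 18416 = (33571 + (-112 - 112)) + 18416 = (33571 - 224) + 18416 = 33347 + 18416 = 51763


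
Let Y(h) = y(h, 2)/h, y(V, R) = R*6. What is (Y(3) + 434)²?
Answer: 191844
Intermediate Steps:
y(V, R) = 6*R
Y(h) = 12/h (Y(h) = (6*2)/h = 12/h)
(Y(3) + 434)² = (12/3 + 434)² = (12*(⅓) + 434)² = (4 + 434)² = 438² = 191844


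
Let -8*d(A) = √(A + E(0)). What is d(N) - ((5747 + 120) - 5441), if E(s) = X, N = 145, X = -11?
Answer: -426 - √134/8 ≈ -427.45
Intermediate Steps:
E(s) = -11
d(A) = -√(-11 + A)/8 (d(A) = -√(A - 11)/8 = -√(-11 + A)/8)
d(N) - ((5747 + 120) - 5441) = -√(-11 + 145)/8 - ((5747 + 120) - 5441) = -√134/8 - (5867 - 5441) = -√134/8 - 1*426 = -√134/8 - 426 = -426 - √134/8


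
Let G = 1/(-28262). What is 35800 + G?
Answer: 1011779599/28262 ≈ 35800.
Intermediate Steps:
G = -1/28262 ≈ -3.5383e-5
35800 + G = 35800 - 1/28262 = 1011779599/28262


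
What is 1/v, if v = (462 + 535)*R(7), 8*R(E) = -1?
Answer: -8/997 ≈ -0.0080241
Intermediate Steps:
R(E) = -⅛ (R(E) = (⅛)*(-1) = -⅛)
v = -997/8 (v = (462 + 535)*(-⅛) = 997*(-⅛) = -997/8 ≈ -124.63)
1/v = 1/(-997/8) = -8/997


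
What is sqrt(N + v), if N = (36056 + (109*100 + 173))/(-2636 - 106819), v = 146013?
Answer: sqrt(1749288552306630)/109455 ≈ 382.12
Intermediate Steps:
N = -47129/109455 (N = (36056 + (10900 + 173))/(-109455) = (36056 + 11073)*(-1/109455) = 47129*(-1/109455) = -47129/109455 ≈ -0.43058)
sqrt(N + v) = sqrt(-47129/109455 + 146013) = sqrt(15981805786/109455) = sqrt(1749288552306630)/109455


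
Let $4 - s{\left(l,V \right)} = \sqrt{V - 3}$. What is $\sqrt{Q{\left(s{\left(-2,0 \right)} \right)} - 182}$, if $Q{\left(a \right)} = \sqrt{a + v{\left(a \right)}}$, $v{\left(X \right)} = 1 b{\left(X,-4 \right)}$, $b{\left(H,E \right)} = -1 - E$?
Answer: $\sqrt{-182 + \sqrt{7 - i \sqrt{3}}} \approx 0.0121 - 13.392 i$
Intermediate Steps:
$s{\left(l,V \right)} = 4 - \sqrt{-3 + V}$ ($s{\left(l,V \right)} = 4 - \sqrt{V - 3} = 4 - \sqrt{-3 + V}$)
$v{\left(X \right)} = 3$ ($v{\left(X \right)} = 1 \left(-1 - -4\right) = 1 \left(-1 + 4\right) = 1 \cdot 3 = 3$)
$Q{\left(a \right)} = \sqrt{3 + a}$ ($Q{\left(a \right)} = \sqrt{a + 3} = \sqrt{3 + a}$)
$\sqrt{Q{\left(s{\left(-2,0 \right)} \right)} - 182} = \sqrt{\sqrt{3 + \left(4 - \sqrt{-3 + 0}\right)} - 182} = \sqrt{\sqrt{3 + \left(4 - \sqrt{-3}\right)} - 182} = \sqrt{\sqrt{3 + \left(4 - i \sqrt{3}\right)} - 182} = \sqrt{\sqrt{7 - i \sqrt{3}} - 182} = \sqrt{-182 + \sqrt{7 - i \sqrt{3}}}$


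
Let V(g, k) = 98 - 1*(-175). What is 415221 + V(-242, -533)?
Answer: 415494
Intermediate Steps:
V(g, k) = 273 (V(g, k) = 98 + 175 = 273)
415221 + V(-242, -533) = 415221 + 273 = 415494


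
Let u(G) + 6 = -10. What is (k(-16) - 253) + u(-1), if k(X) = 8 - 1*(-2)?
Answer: -259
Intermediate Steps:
k(X) = 10 (k(X) = 8 + 2 = 10)
u(G) = -16 (u(G) = -6 - 10 = -16)
(k(-16) - 253) + u(-1) = (10 - 253) - 16 = -243 - 16 = -259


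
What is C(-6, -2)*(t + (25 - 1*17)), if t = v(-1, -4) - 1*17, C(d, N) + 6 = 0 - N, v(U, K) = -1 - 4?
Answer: 56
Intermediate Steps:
v(U, K) = -5
C(d, N) = -6 - N (C(d, N) = -6 + (0 - N) = -6 - N)
t = -22 (t = -5 - 1*17 = -5 - 17 = -22)
C(-6, -2)*(t + (25 - 1*17)) = (-6 - 1*(-2))*(-22 + (25 - 1*17)) = (-6 + 2)*(-22 + (25 - 17)) = -4*(-22 + 8) = -4*(-14) = 56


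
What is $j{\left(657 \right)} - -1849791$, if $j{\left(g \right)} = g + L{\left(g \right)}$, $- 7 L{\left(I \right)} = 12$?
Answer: $\frac{12953124}{7} \approx 1.8504 \cdot 10^{6}$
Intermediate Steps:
$L{\left(I \right)} = - \frac{12}{7}$ ($L{\left(I \right)} = \left(- \frac{1}{7}\right) 12 = - \frac{12}{7}$)
$j{\left(g \right)} = - \frac{12}{7} + g$ ($j{\left(g \right)} = g - \frac{12}{7} = - \frac{12}{7} + g$)
$j{\left(657 \right)} - -1849791 = \left(- \frac{12}{7} + 657\right) - -1849791 = \frac{4587}{7} + 1849791 = \frac{12953124}{7}$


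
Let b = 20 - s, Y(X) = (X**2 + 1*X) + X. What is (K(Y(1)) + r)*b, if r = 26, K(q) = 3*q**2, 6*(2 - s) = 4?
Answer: 2968/3 ≈ 989.33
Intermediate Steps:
s = 4/3 (s = 2 - 1/6*4 = 2 - 2/3 = 4/3 ≈ 1.3333)
Y(X) = X**2 + 2*X (Y(X) = (X**2 + X) + X = (X + X**2) + X = X**2 + 2*X)
b = 56/3 (b = 20 - 1*4/3 = 20 - 4/3 = 56/3 ≈ 18.667)
(K(Y(1)) + r)*b = (3*(1*(2 + 1))**2 + 26)*(56/3) = (3*(1*3)**2 + 26)*(56/3) = (3*3**2 + 26)*(56/3) = (3*9 + 26)*(56/3) = (27 + 26)*(56/3) = 53*(56/3) = 2968/3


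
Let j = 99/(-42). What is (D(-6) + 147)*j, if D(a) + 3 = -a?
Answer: -2475/7 ≈ -353.57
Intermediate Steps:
D(a) = -3 - a
j = -33/14 (j = 99*(-1/42) = -33/14 ≈ -2.3571)
(D(-6) + 147)*j = ((-3 - 1*(-6)) + 147)*(-33/14) = ((-3 + 6) + 147)*(-33/14) = (3 + 147)*(-33/14) = 150*(-33/14) = -2475/7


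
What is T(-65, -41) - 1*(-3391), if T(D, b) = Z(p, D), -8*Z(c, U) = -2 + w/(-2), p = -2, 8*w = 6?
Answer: 217043/64 ≈ 3391.3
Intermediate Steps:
w = ¾ (w = (⅛)*6 = ¾ ≈ 0.75000)
Z(c, U) = 19/64 (Z(c, U) = -(-2 + (¾)/(-2))/8 = -(-2 + (¾)*(-½))/8 = -(-2 - 3/8)/8 = -⅛*(-19/8) = 19/64)
T(D, b) = 19/64
T(-65, -41) - 1*(-3391) = 19/64 - 1*(-3391) = 19/64 + 3391 = 217043/64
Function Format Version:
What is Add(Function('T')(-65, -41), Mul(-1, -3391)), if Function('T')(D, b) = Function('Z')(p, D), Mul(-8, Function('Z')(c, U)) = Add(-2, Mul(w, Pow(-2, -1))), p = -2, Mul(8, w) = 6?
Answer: Rational(217043, 64) ≈ 3391.3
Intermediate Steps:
w = Rational(3, 4) (w = Mul(Rational(1, 8), 6) = Rational(3, 4) ≈ 0.75000)
Function('Z')(c, U) = Rational(19, 64) (Function('Z')(c, U) = Mul(Rational(-1, 8), Add(-2, Mul(Rational(3, 4), Pow(-2, -1)))) = Mul(Rational(-1, 8), Add(-2, Mul(Rational(3, 4), Rational(-1, 2)))) = Mul(Rational(-1, 8), Add(-2, Rational(-3, 8))) = Mul(Rational(-1, 8), Rational(-19, 8)) = Rational(19, 64))
Function('T')(D, b) = Rational(19, 64)
Add(Function('T')(-65, -41), Mul(-1, -3391)) = Add(Rational(19, 64), Mul(-1, -3391)) = Add(Rational(19, 64), 3391) = Rational(217043, 64)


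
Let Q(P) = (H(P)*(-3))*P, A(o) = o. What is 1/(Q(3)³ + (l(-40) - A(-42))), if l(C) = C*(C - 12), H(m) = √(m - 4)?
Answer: 2122/5034325 - 729*I/5034325 ≈ 0.00042151 - 0.00014481*I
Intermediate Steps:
H(m) = √(-4 + m)
l(C) = C*(-12 + C)
Q(P) = -3*P*√(-4 + P) (Q(P) = (√(-4 + P)*(-3))*P = (-3*√(-4 + P))*P = -3*P*√(-4 + P))
1/(Q(3)³ + (l(-40) - A(-42))) = 1/((-3*3*√(-4 + 3))³ + (-40*(-12 - 40) - 1*(-42))) = 1/((-3*3*√(-1))³ + (-40*(-52) + 42)) = 1/((-3*3*I)³ + (2080 + 42)) = 1/((-9*I)³ + 2122) = 1/(729*I + 2122) = 1/(2122 + 729*I) = (2122 - 729*I)/5034325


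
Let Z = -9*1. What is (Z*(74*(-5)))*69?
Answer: 229770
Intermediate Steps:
Z = -9
(Z*(74*(-5)))*69 = -666*(-5)*69 = -9*(-370)*69 = 3330*69 = 229770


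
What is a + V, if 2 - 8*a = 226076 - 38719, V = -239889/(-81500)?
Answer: -3816878347/163000 ≈ -23416.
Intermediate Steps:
V = 239889/81500 (V = -239889*(-1/81500) = 239889/81500 ≈ 2.9434)
a = -187355/8 (a = ¼ - (226076 - 38719)/8 = ¼ - ⅛*187357 = ¼ - 187357/8 = -187355/8 ≈ -23419.)
a + V = -187355/8 + 239889/81500 = -3816878347/163000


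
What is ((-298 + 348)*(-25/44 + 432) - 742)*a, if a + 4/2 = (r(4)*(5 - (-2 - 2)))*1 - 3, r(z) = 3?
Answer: 458251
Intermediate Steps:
a = 22 (a = -2 + ((3*(5 - (-2 - 2)))*1 - 3) = -2 + ((3*(5 - 1*(-4)))*1 - 3) = -2 + ((3*(5 + 4))*1 - 3) = -2 + ((3*9)*1 - 3) = -2 + (27*1 - 3) = -2 + (27 - 3) = -2 + 24 = 22)
((-298 + 348)*(-25/44 + 432) - 742)*a = ((-298 + 348)*(-25/44 + 432) - 742)*22 = (50*(-25*1/44 + 432) - 742)*22 = (50*(-25/44 + 432) - 742)*22 = (50*(18983/44) - 742)*22 = (474575/22 - 742)*22 = (458251/22)*22 = 458251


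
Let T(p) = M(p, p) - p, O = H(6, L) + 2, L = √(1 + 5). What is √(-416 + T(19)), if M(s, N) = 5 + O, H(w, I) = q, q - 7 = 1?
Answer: 2*I*√105 ≈ 20.494*I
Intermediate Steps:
L = √6 ≈ 2.4495
q = 8 (q = 7 + 1 = 8)
H(w, I) = 8
O = 10 (O = 8 + 2 = 10)
M(s, N) = 15 (M(s, N) = 5 + 10 = 15)
T(p) = 15 - p
√(-416 + T(19)) = √(-416 + (15 - 1*19)) = √(-416 + (15 - 19)) = √(-416 - 4) = √(-420) = 2*I*√105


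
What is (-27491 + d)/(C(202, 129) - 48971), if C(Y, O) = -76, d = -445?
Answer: 9312/16349 ≈ 0.56958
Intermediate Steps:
(-27491 + d)/(C(202, 129) - 48971) = (-27491 - 445)/(-76 - 48971) = -27936/(-49047) = -27936*(-1/49047) = 9312/16349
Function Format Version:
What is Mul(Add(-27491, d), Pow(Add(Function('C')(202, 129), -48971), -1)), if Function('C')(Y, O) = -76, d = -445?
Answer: Rational(9312, 16349) ≈ 0.56958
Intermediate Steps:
Mul(Add(-27491, d), Pow(Add(Function('C')(202, 129), -48971), -1)) = Mul(Add(-27491, -445), Pow(Add(-76, -48971), -1)) = Mul(-27936, Pow(-49047, -1)) = Mul(-27936, Rational(-1, 49047)) = Rational(9312, 16349)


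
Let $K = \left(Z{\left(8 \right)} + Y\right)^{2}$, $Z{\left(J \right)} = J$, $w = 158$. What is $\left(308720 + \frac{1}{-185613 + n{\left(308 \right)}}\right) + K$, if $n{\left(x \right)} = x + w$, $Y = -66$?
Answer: $\frac{57781416347}{185147} \approx 3.1208 \cdot 10^{5}$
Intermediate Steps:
$n{\left(x \right)} = 158 + x$ ($n{\left(x \right)} = x + 158 = 158 + x$)
$K = 3364$ ($K = \left(8 - 66\right)^{2} = \left(-58\right)^{2} = 3364$)
$\left(308720 + \frac{1}{-185613 + n{\left(308 \right)}}\right) + K = \left(308720 + \frac{1}{-185613 + \left(158 + 308\right)}\right) + 3364 = \left(308720 + \frac{1}{-185613 + 466}\right) + 3364 = \left(308720 + \frac{1}{-185147}\right) + 3364 = \left(308720 - \frac{1}{185147}\right) + 3364 = \frac{57158581839}{185147} + 3364 = \frac{57781416347}{185147}$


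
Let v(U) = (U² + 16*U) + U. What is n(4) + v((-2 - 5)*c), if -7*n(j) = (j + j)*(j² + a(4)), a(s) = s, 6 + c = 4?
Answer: 2878/7 ≈ 411.14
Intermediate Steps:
c = -2 (c = -6 + 4 = -2)
v(U) = U² + 17*U
n(j) = -2*j*(4 + j²)/7 (n(j) = -(j + j)*(j² + 4)/7 = -2*j*(4 + j²)/7)
n(4) + v((-2 - 5)*c) = -2/7*4*(4 + 4²) + ((-2 - 5)*(-2))*(17 + (-2 - 5)*(-2)) = -2/7*4*(4 + 16) + (-7*(-2))*(17 - 7*(-2)) = -2/7*4*20 + 14*(17 + 14) = -160/7 + 14*31 = -160/7 + 434 = 2878/7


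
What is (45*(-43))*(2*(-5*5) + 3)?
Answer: 90945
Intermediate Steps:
(45*(-43))*(2*(-5*5) + 3) = -1935*(2*(-25) + 3) = -1935*(-50 + 3) = -1935*(-47) = 90945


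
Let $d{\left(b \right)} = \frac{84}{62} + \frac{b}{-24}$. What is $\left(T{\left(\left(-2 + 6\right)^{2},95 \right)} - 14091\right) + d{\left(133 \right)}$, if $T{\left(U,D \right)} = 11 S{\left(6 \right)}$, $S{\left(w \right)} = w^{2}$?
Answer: $- \frac{10192195}{744} \approx -13699.0$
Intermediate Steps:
$d{\left(b \right)} = \frac{42}{31} - \frac{b}{24}$ ($d{\left(b \right)} = 84 \cdot \frac{1}{62} + b \left(- \frac{1}{24}\right) = \frac{42}{31} - \frac{b}{24}$)
$T{\left(U,D \right)} = 396$ ($T{\left(U,D \right)} = 11 \cdot 6^{2} = 11 \cdot 36 = 396$)
$\left(T{\left(\left(-2 + 6\right)^{2},95 \right)} - 14091\right) + d{\left(133 \right)} = \left(396 - 14091\right) + \left(\frac{42}{31} - \frac{133}{24}\right) = -13695 + \left(\frac{42}{31} - \frac{133}{24}\right) = -13695 - \frac{3115}{744} = - \frac{10192195}{744}$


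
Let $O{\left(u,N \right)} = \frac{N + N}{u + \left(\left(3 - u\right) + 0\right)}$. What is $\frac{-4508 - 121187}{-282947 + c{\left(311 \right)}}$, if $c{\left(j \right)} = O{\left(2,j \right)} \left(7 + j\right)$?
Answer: $\frac{25139}{43403} \approx 0.5792$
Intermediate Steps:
$O{\left(u,N \right)} = \frac{2 N}{3}$ ($O{\left(u,N \right)} = \frac{2 N}{u - \left(-3 + u\right)} = \frac{2 N}{3}$)
$c{\left(j \right)} = \frac{2 j \left(7 + j\right)}{3}$ ($c{\left(j \right)} = \frac{2 j}{3} \left(7 + j\right) = \frac{2 j \left(7 + j\right)}{3}$)
$\frac{-4508 - 121187}{-282947 + c{\left(311 \right)}} = \frac{-4508 - 121187}{-282947 + \frac{2}{3} \cdot 311 \left(7 + 311\right)} = - \frac{125695}{-282947 + \frac{2}{3} \cdot 311 \cdot 318} = - \frac{125695}{-282947 + 65932} = - \frac{125695}{-217015} = \left(-125695\right) \left(- \frac{1}{217015}\right) = \frac{25139}{43403}$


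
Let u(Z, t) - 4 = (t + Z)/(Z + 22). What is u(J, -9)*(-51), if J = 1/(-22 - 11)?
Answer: -132702/725 ≈ -183.04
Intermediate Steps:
J = -1/33 (J = 1/(-33) = -1/33 ≈ -0.030303)
u(Z, t) = 4 + (Z + t)/(22 + Z) (u(Z, t) = 4 + (t + Z)/(Z + 22) = 4 + (Z + t)/(22 + Z))
u(J, -9)*(-51) = ((88 - 9 + 5*(-1/33))/(22 - 1/33))*(-51) = ((88 - 9 - 5/33)/(725/33))*(-51) = ((33/725)*(2602/33))*(-51) = (2602/725)*(-51) = -132702/725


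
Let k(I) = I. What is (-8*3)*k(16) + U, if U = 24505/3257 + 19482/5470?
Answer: -3321884068/8907895 ≈ -372.91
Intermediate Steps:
U = 98747612/8907895 (U = 24505*(1/3257) + 19482*(1/5470) = 24505/3257 + 9741/2735 = 98747612/8907895 ≈ 11.085)
(-8*3)*k(16) + U = -8*3*16 + 98747612/8907895 = -24*16 + 98747612/8907895 = -384 + 98747612/8907895 = -3321884068/8907895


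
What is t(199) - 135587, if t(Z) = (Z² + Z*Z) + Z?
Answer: -56186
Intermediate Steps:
t(Z) = Z + 2*Z² (t(Z) = (Z² + Z²) + Z = 2*Z² + Z = Z + 2*Z²)
t(199) - 135587 = 199*(1 + 2*199) - 135587 = 199*(1 + 398) - 135587 = 199*399 - 135587 = 79401 - 135587 = -56186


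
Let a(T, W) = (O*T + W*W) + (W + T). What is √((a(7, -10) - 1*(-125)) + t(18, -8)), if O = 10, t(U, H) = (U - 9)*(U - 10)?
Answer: 2*√91 ≈ 19.079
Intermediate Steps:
t(U, H) = (-10 + U)*(-9 + U) (t(U, H) = (-9 + U)*(-10 + U) = (-10 + U)*(-9 + U))
a(T, W) = W + W² + 11*T (a(T, W) = (10*T + W*W) + (W + T) = (10*T + W²) + (T + W) = (W² + 10*T) + (T + W) = W + W² + 11*T)
√((a(7, -10) - 1*(-125)) + t(18, -8)) = √(((-10 + (-10)² + 11*7) - 1*(-125)) + (90 + 18² - 19*18)) = √(((-10 + 100 + 77) + 125) + (90 + 324 - 342)) = √((167 + 125) + 72) = √(292 + 72) = √364 = 2*√91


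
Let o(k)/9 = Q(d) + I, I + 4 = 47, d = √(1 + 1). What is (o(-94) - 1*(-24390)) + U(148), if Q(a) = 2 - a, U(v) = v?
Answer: 24943 - 9*√2 ≈ 24930.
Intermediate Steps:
d = √2 ≈ 1.4142
I = 43 (I = -4 + 47 = 43)
o(k) = 405 - 9*√2 (o(k) = 9*((2 - √2) + 43) = 9*(45 - √2) = 405 - 9*√2)
(o(-94) - 1*(-24390)) + U(148) = ((405 - 9*√2) - 1*(-24390)) + 148 = ((405 - 9*√2) + 24390) + 148 = (24795 - 9*√2) + 148 = 24943 - 9*√2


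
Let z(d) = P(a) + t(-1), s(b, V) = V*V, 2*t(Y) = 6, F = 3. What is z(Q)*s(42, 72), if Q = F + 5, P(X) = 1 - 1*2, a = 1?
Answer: 10368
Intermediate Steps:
t(Y) = 3 (t(Y) = (½)*6 = 3)
s(b, V) = V²
P(X) = -1 (P(X) = 1 - 2 = -1)
Q = 8 (Q = 3 + 5 = 8)
z(d) = 2 (z(d) = -1 + 3 = 2)
z(Q)*s(42, 72) = 2*72² = 2*5184 = 10368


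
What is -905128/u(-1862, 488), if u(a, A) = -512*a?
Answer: -2309/2432 ≈ -0.94942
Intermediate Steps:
-905128/u(-1862, 488) = -905128/((-512*(-1862))) = -905128/953344 = -905128*1/953344 = -2309/2432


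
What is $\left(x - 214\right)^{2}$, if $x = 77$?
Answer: $18769$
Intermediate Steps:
$\left(x - 214\right)^{2} = \left(77 - 214\right)^{2} = \left(-137\right)^{2} = 18769$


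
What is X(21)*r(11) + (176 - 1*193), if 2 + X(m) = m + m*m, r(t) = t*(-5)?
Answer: -25317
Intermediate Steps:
r(t) = -5*t
X(m) = -2 + m + m² (X(m) = -2 + (m + m*m) = -2 + (m + m²) = -2 + m + m²)
X(21)*r(11) + (176 - 1*193) = (-2 + 21 + 21²)*(-5*11) + (176 - 1*193) = (-2 + 21 + 441)*(-55) + (176 - 193) = 460*(-55) - 17 = -25300 - 17 = -25317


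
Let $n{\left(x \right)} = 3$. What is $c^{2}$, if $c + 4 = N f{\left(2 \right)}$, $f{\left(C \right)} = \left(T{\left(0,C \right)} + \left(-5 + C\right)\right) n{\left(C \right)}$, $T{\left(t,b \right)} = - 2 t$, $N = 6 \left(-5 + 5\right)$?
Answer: $16$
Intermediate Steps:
$N = 0$ ($N = 6 \cdot 0 = 0$)
$f{\left(C \right)} = -15 + 3 C$ ($f{\left(C \right)} = \left(\left(-2\right) 0 + \left(-5 + C\right)\right) 3 = \left(0 + \left(-5 + C\right)\right) 3 = \left(-5 + C\right) 3 = -15 + 3 C$)
$c = -4$ ($c = -4 + 0 \left(-15 + 3 \cdot 2\right) = -4 + 0 \left(-15 + 6\right) = -4 + 0 \left(-9\right) = -4 + 0 = -4$)
$c^{2} = \left(-4\right)^{2} = 16$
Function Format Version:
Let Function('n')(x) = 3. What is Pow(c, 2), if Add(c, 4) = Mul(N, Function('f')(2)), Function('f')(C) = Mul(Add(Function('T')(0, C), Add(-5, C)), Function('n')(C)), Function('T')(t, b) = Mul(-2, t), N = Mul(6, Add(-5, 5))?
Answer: 16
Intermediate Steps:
N = 0 (N = Mul(6, 0) = 0)
Function('f')(C) = Add(-15, Mul(3, C)) (Function('f')(C) = Mul(Add(Mul(-2, 0), Add(-5, C)), 3) = Mul(Add(0, Add(-5, C)), 3) = Mul(Add(-5, C), 3) = Add(-15, Mul(3, C)))
c = -4 (c = Add(-4, Mul(0, Add(-15, Mul(3, 2)))) = Add(-4, Mul(0, Add(-15, 6))) = Add(-4, Mul(0, -9)) = Add(-4, 0) = -4)
Pow(c, 2) = Pow(-4, 2) = 16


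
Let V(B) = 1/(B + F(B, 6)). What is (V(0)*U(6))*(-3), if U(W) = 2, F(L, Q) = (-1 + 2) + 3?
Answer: -3/2 ≈ -1.5000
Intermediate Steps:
F(L, Q) = 4 (F(L, Q) = 1 + 3 = 4)
V(B) = 1/(4 + B) (V(B) = 1/(B + 4) = 1/(4 + B))
(V(0)*U(6))*(-3) = (2/(4 + 0))*(-3) = (2/4)*(-3) = ((¼)*2)*(-3) = (½)*(-3) = -3/2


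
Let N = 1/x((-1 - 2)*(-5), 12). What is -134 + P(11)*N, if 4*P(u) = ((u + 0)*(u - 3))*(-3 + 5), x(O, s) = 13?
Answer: -1698/13 ≈ -130.62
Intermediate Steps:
P(u) = u*(-3 + u)/2 (P(u) = (((u + 0)*(u - 3))*(-3 + 5))/4 = ((u*(-3 + u))*2)/4 = (2*u*(-3 + u))/4 = u*(-3 + u)/2)
N = 1/13 ≈ 0.076923
-134 + P(11)*N = -134 + ((½)*11*(-3 + 11))*(1/13) = -134 + ((½)*11*8)*(1/13) = -134 + 44*(1/13) = -134 + 44/13 = -1698/13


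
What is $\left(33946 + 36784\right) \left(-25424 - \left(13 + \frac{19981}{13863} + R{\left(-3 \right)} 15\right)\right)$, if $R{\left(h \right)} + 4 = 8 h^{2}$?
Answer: $- \frac{25943295201560}{13863} \approx -1.8714 \cdot 10^{9}$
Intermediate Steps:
$R{\left(h \right)} = -4 + 8 h^{2}$
$\left(33946 + 36784\right) \left(-25424 - \left(13 + \frac{19981}{13863} + R{\left(-3 \right)} 15\right)\right) = \left(33946 + 36784\right) \left(-25424 - \left(13 + \frac{19981}{13863} + \left(-4 + 8 \left(-3\right)^{2}\right) 15\right)\right) = 70730 \left(-25424 + \left(19981 \left(- \frac{1}{13863}\right) - \left(13 + \left(-4 + 8 \cdot 9\right) 15\right)\right)\right) = 70730 \left(-25424 - \left(\frac{200200}{13863} + \left(-4 + 72\right) 15\right)\right) = 70730 \left(-25424 - \left(\frac{200200}{13863} + 1020\right)\right) = 70730 \left(-25424 - \frac{14340460}{13863}\right) = 70730 \left(- \frac{366793372}{13863}\right) = - \frac{25943295201560}{13863}$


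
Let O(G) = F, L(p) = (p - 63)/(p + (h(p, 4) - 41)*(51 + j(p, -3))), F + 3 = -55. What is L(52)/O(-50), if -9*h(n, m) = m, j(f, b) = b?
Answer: -33/337096 ≈ -9.7895e-5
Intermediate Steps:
F = -58 (F = -3 - 55 = -58)
h(n, m) = -m/9
L(p) = (-63 + p)/(-5968/3 + p) (L(p) = (p - 63)/(p + (-⅑*4 - 41)*(51 - 3)) = (-63 + p)/(p + (-4/9 - 41)*48) = (-63 + p)/(p - 373/9*48) = (-63 + p)/(p - 5968/3) = (-63 + p)/(-5968/3 + p))
O(G) = -58
L(52)/O(-50) = (3*(-63 + 52)/(-5968 + 3*52))/(-58) = (3*(-11)/(-5968 + 156))*(-1/58) = (3*(-11)/(-5812))*(-1/58) = (3*(-1/5812)*(-11))*(-1/58) = (33/5812)*(-1/58) = -33/337096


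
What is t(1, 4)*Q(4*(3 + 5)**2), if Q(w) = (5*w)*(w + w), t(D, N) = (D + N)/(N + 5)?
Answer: 3276800/9 ≈ 3.6409e+5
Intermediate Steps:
t(D, N) = (D + N)/(5 + N)
Q(w) = 10*w**2 (Q(w) = (5*w)*(2*w) = 10*w**2)
t(1, 4)*Q(4*(3 + 5)**2) = ((1 + 4)/(5 + 4))*(10*(4*(3 + 5)**2)**2) = (5/9)*(10*(4*8**2)**2) = ((1/9)*5)*(10*(4*64)**2) = 5*(10*256**2)/9 = 5*(10*65536)/9 = (5/9)*655360 = 3276800/9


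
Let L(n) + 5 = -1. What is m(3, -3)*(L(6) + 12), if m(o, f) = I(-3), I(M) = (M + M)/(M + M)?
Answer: 6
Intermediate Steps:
L(n) = -6 (L(n) = -5 - 1 = -6)
I(M) = 1 (I(M) = (2*M)/((2*M)) = (2*M)*(1/(2*M)) = 1)
m(o, f) = 1
m(3, -3)*(L(6) + 12) = 1*(-6 + 12) = 1*6 = 6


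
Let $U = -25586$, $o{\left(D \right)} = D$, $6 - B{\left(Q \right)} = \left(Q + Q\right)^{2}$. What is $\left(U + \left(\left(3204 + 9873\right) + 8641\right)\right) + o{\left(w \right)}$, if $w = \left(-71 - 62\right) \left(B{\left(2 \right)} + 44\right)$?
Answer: $-8390$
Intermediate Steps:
$B{\left(Q \right)} = 6 - 4 Q^{2}$ ($B{\left(Q \right)} = 6 - \left(Q + Q\right)^{2} = 6 - \left(2 Q\right)^{2} = 6 - 4 Q^{2}$)
$w = -4522$ ($w = \left(-71 - 62\right) \left(\left(6 - 4 \cdot 2^{2}\right) + 44\right) = - 133 \left(\left(6 - 16\right) + 44\right) = - 133 \left(-10 + 44\right) = \left(-133\right) 34 = -4522$)
$\left(U + \left(\left(3204 + 9873\right) + 8641\right)\right) + o{\left(w \right)} = \left(-25586 + \left(\left(3204 + 9873\right) + 8641\right)\right) - 4522 = \left(-25586 + \left(13077 + 8641\right)\right) - 4522 = \left(-25586 + 21718\right) - 4522 = -3868 - 4522 = -8390$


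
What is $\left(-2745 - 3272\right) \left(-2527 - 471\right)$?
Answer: $18038966$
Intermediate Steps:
$\left(-2745 - 3272\right) \left(-2527 - 471\right) = \left(-6017\right) \left(-2998\right) = 18038966$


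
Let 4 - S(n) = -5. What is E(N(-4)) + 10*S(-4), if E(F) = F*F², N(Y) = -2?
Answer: 82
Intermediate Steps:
S(n) = 9 (S(n) = 4 - 1*(-5) = 4 + 5 = 9)
E(F) = F³
E(N(-4)) + 10*S(-4) = (-2)³ + 10*9 = -8 + 90 = 82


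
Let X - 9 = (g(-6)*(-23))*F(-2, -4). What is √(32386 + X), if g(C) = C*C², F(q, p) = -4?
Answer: √12523 ≈ 111.91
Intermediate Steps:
g(C) = C³
X = -19863 (X = 9 + ((-6)³*(-23))*(-4) = 9 - 216*(-23)*(-4) = 9 + 4968*(-4) = 9 - 19872 = -19863)
√(32386 + X) = √(32386 - 19863) = √12523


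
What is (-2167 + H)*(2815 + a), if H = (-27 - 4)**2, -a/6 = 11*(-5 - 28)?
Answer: -6021558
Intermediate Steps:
a = 2178 (a = -66*(-5 - 28) = -66*(-33) = -6*(-363) = 2178)
H = 961 (H = (-31)**2 = 961)
(-2167 + H)*(2815 + a) = (-2167 + 961)*(2815 + 2178) = -1206*4993 = -6021558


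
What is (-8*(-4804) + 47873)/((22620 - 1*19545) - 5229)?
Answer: -86305/2154 ≈ -40.067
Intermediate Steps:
(-8*(-4804) + 47873)/((22620 - 1*19545) - 5229) = (38432 + 47873)/((22620 - 19545) - 5229) = 86305/(3075 - 5229) = 86305/(-2154) = 86305*(-1/2154) = -86305/2154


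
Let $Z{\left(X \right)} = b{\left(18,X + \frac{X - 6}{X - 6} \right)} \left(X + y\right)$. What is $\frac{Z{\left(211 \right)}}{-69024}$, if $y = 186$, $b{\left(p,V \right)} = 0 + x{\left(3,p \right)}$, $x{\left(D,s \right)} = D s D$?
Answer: $- \frac{10719}{11504} \approx -0.93176$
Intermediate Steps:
$x{\left(D,s \right)} = s D^{2}$
$b{\left(p,V \right)} = 9 p$ ($b{\left(p,V \right)} = 0 + p 3^{2} = 0 + p 9 = 0 + 9 p = 9 p$)
$Z{\left(X \right)} = 30132 + 162 X$ ($Z{\left(X \right)} = 9 \cdot 18 \left(X + 186\right) = 162 \left(186 + X\right) = 30132 + 162 X$)
$\frac{Z{\left(211 \right)}}{-69024} = \frac{30132 + 162 \cdot 211}{-69024} = \left(30132 + 34182\right) \left(- \frac{1}{69024}\right) = 64314 \left(- \frac{1}{69024}\right) = - \frac{10719}{11504}$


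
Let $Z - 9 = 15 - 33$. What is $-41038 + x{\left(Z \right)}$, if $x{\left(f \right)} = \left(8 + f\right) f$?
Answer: $-41029$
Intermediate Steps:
$Z = -9$ ($Z = 9 + \left(15 - 33\right) = 9 - 18 = -9$)
$x{\left(f \right)} = f \left(8 + f\right)$
$-41038 + x{\left(Z \right)} = -41038 - 9 \left(8 - 9\right) = -41038 - -9 = -41038 + 9 = -41029$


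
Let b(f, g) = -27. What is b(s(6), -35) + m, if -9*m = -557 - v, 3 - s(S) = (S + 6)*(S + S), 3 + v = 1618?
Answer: 643/3 ≈ 214.33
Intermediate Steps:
v = 1615 (v = -3 + 1618 = 1615)
s(S) = 3 - 2*S*(6 + S) (s(S) = 3 - (S + 6)*(S + S) = 3 - (6 + S)*2*S = 3 - 2*S*(6 + S))
m = 724/3 (m = -(-557 - 1*1615)/9 = -(-557 - 1615)/9 = -⅑*(-2172) = 724/3 ≈ 241.33)
b(s(6), -35) + m = -27 + 724/3 = 643/3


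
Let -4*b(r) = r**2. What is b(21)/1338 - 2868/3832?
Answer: -709977/854536 ≈ -0.83083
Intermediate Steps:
b(r) = -r**2/4
b(21)/1338 - 2868/3832 = -1/4*21**2/1338 - 2868/3832 = -1/4*441*(1/1338) - 2868*1/3832 = -441/4*1/1338 - 717/958 = -147/1784 - 717/958 = -709977/854536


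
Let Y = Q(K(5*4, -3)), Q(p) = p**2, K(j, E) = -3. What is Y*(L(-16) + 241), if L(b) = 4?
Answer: 2205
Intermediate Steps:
Y = 9 (Y = (-3)**2 = 9)
Y*(L(-16) + 241) = 9*(4 + 241) = 9*245 = 2205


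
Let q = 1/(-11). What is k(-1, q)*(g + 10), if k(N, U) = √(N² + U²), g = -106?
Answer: -96*√122/11 ≈ -96.396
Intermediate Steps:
q = -1/11 ≈ -0.090909
k(-1, q)*(g + 10) = √((-1)² + (-1/11)²)*(-106 + 10) = √(1 + 1/121)*(-96) = √(122/121)*(-96) = (√122/11)*(-96) = -96*√122/11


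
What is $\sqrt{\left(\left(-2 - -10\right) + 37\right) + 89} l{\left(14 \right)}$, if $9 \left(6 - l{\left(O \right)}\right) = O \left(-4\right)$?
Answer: $\frac{110 \sqrt{134}}{9} \approx 141.48$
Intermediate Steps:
$l{\left(O \right)} = 6 + \frac{4 O}{9}$ ($l{\left(O \right)} = 6 - \frac{O \left(-4\right)}{9} = 6 - \frac{\left(-4\right) O}{9} = 6 + \frac{4 O}{9}$)
$\sqrt{\left(\left(-2 - -10\right) + 37\right) + 89} l{\left(14 \right)} = \sqrt{\left(\left(-2 - -10\right) + 37\right) + 89} \left(6 + \frac{4}{9} \cdot 14\right) = \sqrt{\left(\left(-2 + 10\right) + 37\right) + 89} \left(6 + \frac{56}{9}\right) = \sqrt{\left(8 + 37\right) + 89} \cdot \frac{110}{9} = \sqrt{45 + 89} \cdot \frac{110}{9} = \sqrt{134} \cdot \frac{110}{9} = \frac{110 \sqrt{134}}{9}$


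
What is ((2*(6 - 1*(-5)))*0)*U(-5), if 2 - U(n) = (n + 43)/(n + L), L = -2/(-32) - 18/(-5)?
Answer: 0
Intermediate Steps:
L = 293/80 (L = -2*(-1/32) - 18*(-⅕) = 1/16 + 18/5 = 293/80 ≈ 3.6625)
U(n) = 2 - (43 + n)/(293/80 + n) (U(n) = 2 - (n + 43)/(n + 293/80) = 2 - (43 + n)/(293/80 + n))
((2*(6 - 1*(-5)))*0)*U(-5) = ((2*(6 - 1*(-5)))*0)*(2*(-1427 + 40*(-5))/(293 + 80*(-5))) = ((2*(6 + 5))*0)*(2*(-1427 - 200)/(293 - 400)) = ((2*11)*0)*(2*(-1627)/(-107)) = (22*0)*(2*(-1/107)*(-1627)) = 0*(3254/107) = 0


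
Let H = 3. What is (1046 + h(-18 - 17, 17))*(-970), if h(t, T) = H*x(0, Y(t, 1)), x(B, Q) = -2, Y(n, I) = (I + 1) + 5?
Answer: -1008800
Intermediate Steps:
Y(n, I) = 6 + I (Y(n, I) = (1 + I) + 5 = 6 + I)
h(t, T) = -6 (h(t, T) = 3*(-2) = -6)
(1046 + h(-18 - 17, 17))*(-970) = (1046 - 6)*(-970) = 1040*(-970) = -1008800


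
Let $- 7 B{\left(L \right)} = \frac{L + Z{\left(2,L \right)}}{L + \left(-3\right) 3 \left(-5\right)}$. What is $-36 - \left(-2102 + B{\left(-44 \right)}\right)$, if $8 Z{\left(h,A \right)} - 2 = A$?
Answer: $\frac{57651}{28} \approx 2059.0$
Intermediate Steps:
$Z{\left(h,A \right)} = \frac{1}{4} + \frac{A}{8}$
$B{\left(L \right)} = - \frac{\frac{1}{4} + \frac{9 L}{8}}{7 \left(45 + L\right)}$ ($B{\left(L \right)} = - \frac{\left(L + \left(\frac{1}{4} + \frac{L}{8}\right)\right) \frac{1}{L + \left(-3\right) 3 \left(-5\right)}}{7} = - \frac{\left(\frac{1}{4} + \frac{9 L}{8}\right) \frac{1}{L - -45}}{7} = - \frac{\left(\frac{1}{4} + \frac{9 L}{8}\right) \frac{1}{L + 45}}{7} = - \frac{\left(\frac{1}{4} + \frac{9 L}{8}\right) \frac{1}{45 + L}}{7} = - \frac{\frac{1}{45 + L} \left(\frac{1}{4} + \frac{9 L}{8}\right)}{7} = - \frac{\frac{1}{4} + \frac{9 L}{8}}{7 \left(45 + L\right)}$)
$-36 - \left(-2102 + B{\left(-44 \right)}\right) = -36 - \left(-2102 + \frac{-2 - -396}{56 \left(45 - 44\right)}\right) = -36 - \left(-2102 + \frac{-2 + 396}{56 \cdot 1}\right) = -36 - \left(-2102 + \frac{1}{56} \cdot 1 \cdot 394\right) = -36 - \left(-2102 + \frac{197}{28}\right) = -36 - - \frac{58659}{28} = -36 + \frac{58659}{28} = \frac{57651}{28}$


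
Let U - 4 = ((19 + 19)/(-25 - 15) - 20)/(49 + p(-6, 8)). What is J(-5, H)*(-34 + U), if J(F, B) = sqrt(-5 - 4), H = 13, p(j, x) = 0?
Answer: -89457*I/980 ≈ -91.283*I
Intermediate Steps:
J(F, B) = 3*I (J(F, B) = sqrt(-9) = 3*I)
U = 3501/980 (U = 4 + ((19 + 19)/(-25 - 15) - 20)/(49 + 0) = 4 + (38/(-40) - 20)/49 = 4 + (38*(-1/40) - 20)*(1/49) = 4 + (-19/20 - 20)*(1/49) = 4 - 419/20*1/49 = 4 - 419/980 = 3501/980 ≈ 3.5724)
J(-5, H)*(-34 + U) = (3*I)*(-34 + 3501/980) = (3*I)*(-29819/980) = -89457*I/980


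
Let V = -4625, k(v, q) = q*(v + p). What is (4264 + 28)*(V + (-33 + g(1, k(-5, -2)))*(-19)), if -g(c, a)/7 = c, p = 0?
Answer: -16588580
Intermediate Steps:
k(v, q) = q*v (k(v, q) = q*(v + 0) = q*v)
g(c, a) = -7*c
(4264 + 28)*(V + (-33 + g(1, k(-5, -2)))*(-19)) = (4264 + 28)*(-4625 + (-33 - 7*1)*(-19)) = 4292*(-4625 + (-33 - 7)*(-19)) = 4292*(-4625 - 40*(-19)) = 4292*(-4625 + 760) = 4292*(-3865) = -16588580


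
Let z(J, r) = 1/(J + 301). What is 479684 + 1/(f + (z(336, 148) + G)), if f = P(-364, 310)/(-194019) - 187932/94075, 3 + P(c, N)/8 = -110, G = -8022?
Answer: 6393012758727538528177/13327550554924703 ≈ 4.7968e+5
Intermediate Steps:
z(J, r) = 1/(301 + J)
P(c, N) = -904 (P(c, N) = -24 + 8*(-110) = -24 - 880 = -904)
f = -36377334908/18252337425 (f = -904/(-194019) - 187932/94075 = -904*(-1/194019) - 187932*1/94075 = 904/194019 - 187932/94075 = -36377334908/18252337425 ≈ -1.9930)
479684 + 1/(f + (z(336, 148) + G)) = 479684 + 1/(-36377334908/18252337425 + (1/(301 + 336) - 8022)) = 479684 + 1/(-36377334908/18252337425 + (1/637 - 8022)) = 479684 + 1/(-36377334908/18252337425 - 5110013/637) = 479684 + 1/(-13327550554924703/1660962705675) = 479684 - 1660962705675/13327550554924703 = 6393012758727538528177/13327550554924703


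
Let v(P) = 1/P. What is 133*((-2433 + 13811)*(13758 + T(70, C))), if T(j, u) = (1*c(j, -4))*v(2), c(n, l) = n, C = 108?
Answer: 20872588282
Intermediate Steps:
T(j, u) = j/2 (T(j, u) = (1*j)/2 = j*(1/2) = j/2)
133*((-2433 + 13811)*(13758 + T(70, C))) = 133*((-2433 + 13811)*(13758 + (1/2)*70)) = 133*(11378*(13758 + 35)) = 133*(11378*13793) = 133*156936754 = 20872588282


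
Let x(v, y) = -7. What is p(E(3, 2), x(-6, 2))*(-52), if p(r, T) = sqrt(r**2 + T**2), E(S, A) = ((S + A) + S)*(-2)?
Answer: -52*sqrt(305) ≈ -908.14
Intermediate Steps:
E(S, A) = -4*S - 2*A (E(S, A) = ((A + S) + S)*(-2) = (A + 2*S)*(-2) = -4*S - 2*A)
p(r, T) = sqrt(T**2 + r**2)
p(E(3, 2), x(-6, 2))*(-52) = sqrt((-7)**2 + (-4*3 - 2*2)**2)*(-52) = sqrt(49 + (-12 - 4)**2)*(-52) = sqrt(49 + (-16)**2)*(-52) = sqrt(49 + 256)*(-52) = sqrt(305)*(-52) = -52*sqrt(305)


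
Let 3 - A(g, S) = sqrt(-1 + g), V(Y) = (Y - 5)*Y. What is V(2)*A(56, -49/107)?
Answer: -18 + 6*sqrt(55) ≈ 26.497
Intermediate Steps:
V(Y) = Y*(-5 + Y) (V(Y) = (-5 + Y)*Y = Y*(-5 + Y))
A(g, S) = 3 - sqrt(-1 + g)
V(2)*A(56, -49/107) = (2*(-5 + 2))*(3 - sqrt(-1 + 56)) = (2*(-3))*(3 - sqrt(55)) = -6*(3 - sqrt(55)) = -18 + 6*sqrt(55)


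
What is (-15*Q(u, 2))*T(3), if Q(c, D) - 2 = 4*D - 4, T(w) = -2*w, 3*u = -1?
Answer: 540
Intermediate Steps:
u = -1/3 (u = (1/3)*(-1) = -1/3 ≈ -0.33333)
Q(c, D) = -2 + 4*D (Q(c, D) = 2 + (4*D - 4) = 2 + (-4 + 4*D) = -2 + 4*D)
(-15*Q(u, 2))*T(3) = (-15*(-2 + 4*2))*(-2*3) = -15*(-2 + 8)*(-6) = -15*6*(-6) = -90*(-6) = 540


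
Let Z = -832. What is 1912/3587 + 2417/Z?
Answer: -7078995/2984384 ≈ -2.3720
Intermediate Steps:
1912/3587 + 2417/Z = 1912/3587 + 2417/(-832) = 1912*(1/3587) + 2417*(-1/832) = 1912/3587 - 2417/832 = -7078995/2984384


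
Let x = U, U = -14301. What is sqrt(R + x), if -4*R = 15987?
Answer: I*sqrt(73191)/2 ≈ 135.27*I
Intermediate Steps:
R = -15987/4 (R = -1/4*15987 = -15987/4 ≈ -3996.8)
x = -14301
sqrt(R + x) = sqrt(-15987/4 - 14301) = sqrt(-73191/4) = I*sqrt(73191)/2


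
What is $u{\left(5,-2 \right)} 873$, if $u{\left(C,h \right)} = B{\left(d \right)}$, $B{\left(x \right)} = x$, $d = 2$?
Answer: $1746$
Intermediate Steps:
$u{\left(C,h \right)} = 2$
$u{\left(5,-2 \right)} 873 = 2 \cdot 873 = 1746$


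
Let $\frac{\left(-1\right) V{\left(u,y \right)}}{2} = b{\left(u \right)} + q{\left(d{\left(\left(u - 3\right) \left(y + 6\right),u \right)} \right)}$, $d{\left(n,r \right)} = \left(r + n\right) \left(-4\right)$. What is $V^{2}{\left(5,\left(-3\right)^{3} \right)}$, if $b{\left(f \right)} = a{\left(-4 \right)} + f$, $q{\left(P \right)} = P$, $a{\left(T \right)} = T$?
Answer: $88804$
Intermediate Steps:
$d{\left(n,r \right)} = - 4 n - 4 r$ ($d{\left(n,r \right)} = \left(n + r\right) \left(-4\right) = - 4 n - 4 r$)
$b{\left(f \right)} = -4 + f$
$V{\left(u,y \right)} = 8 + 6 u + 8 \left(-3 + u\right) \left(6 + y\right)$ ($V{\left(u,y \right)} = - 2 \left(\left(-4 + u\right) - \left(4 u + 4 \left(u - 3\right) \left(y + 6\right)\right)\right) = - 2 \left(\left(-4 + u\right) - \left(4 u + 4 \left(-3 + u\right) \left(6 + y\right)\right)\right) = - 2 \left(-4 - 3 u - 4 \left(-3 + u\right) \left(6 + y\right)\right) = 8 + 6 u + 8 \left(-3 + u\right) \left(6 + y\right)$)
$V^{2}{\left(5,\left(-3\right)^{3} \right)} = \left(-136 - 24 \left(-3\right)^{3} + 54 \cdot 5 + 8 \cdot 5 \left(-3\right)^{3}\right)^{2} = \left(-136 - -648 + 270 + 8 \cdot 5 \left(-27\right)\right)^{2} = \left(-136 + 648 + 270 - 1080\right)^{2} = \left(-298\right)^{2} = 88804$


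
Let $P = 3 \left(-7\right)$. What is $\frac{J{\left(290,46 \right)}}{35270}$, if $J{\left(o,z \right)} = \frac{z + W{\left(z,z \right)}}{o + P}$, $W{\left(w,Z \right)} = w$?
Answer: $\frac{46}{4743815} \approx 9.6968 \cdot 10^{-6}$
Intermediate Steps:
$P = -21$
$J{\left(o,z \right)} = \frac{2 z}{-21 + o}$ ($J{\left(o,z \right)} = \frac{z + z}{o - 21} = \frac{2 z}{-21 + o}$)
$\frac{J{\left(290,46 \right)}}{35270} = \frac{2 \cdot 46 \frac{1}{-21 + 290}}{35270} = 2 \cdot 46 \cdot \frac{1}{269} \cdot \frac{1}{35270} = \frac{92}{269} \cdot \frac{1}{35270} = \frac{46}{4743815}$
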